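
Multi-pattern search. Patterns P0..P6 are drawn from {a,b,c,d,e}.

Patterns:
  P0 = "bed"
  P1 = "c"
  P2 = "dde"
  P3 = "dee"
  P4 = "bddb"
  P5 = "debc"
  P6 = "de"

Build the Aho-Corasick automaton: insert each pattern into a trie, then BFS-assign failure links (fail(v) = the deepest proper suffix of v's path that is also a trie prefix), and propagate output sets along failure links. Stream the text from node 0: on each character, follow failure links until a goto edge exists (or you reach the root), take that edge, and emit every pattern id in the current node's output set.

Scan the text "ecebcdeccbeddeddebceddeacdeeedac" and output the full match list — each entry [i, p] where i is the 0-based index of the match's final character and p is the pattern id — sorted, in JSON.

Build:
Trie nodes:
  0='ε' goto b→1 c→4 d→5
  1='b' goto d→10 e→2
  2='be' goto d→3
  3='bed' goto ·  [P0 ends]
  4='c' goto ·  [P1 ends]
  5='d' goto d→6 e→8
  6='dd' goto e→7
  7='dde' goto ·  [P2 ends]
  8='de' goto b→13 e→9  [P6 ends]
  9='dee' goto ·  [P3 ends]
  10='bd' goto d→11
  11='bdd' goto b→12
  12='bddb' goto ·  [P4 ends]
  13='deb' goto c→14
  14='debc' goto ·  [P5 ends]

BFS fail/out derivation:
  fail(1) 'b': from fail(0)=0 chase 'b': 0 ⇒ 0;  out=∅∪out(0)=∅
  fail(4) 'c': from fail(0)=0 chase 'c': 0 ⇒ 0;  out={1}∪out(0)={1}
  fail(5) 'd': from fail(0)=0 chase 'd': 0 ⇒ 0;  out=∅∪out(0)=∅
  fail(2) 'be': from fail(1)=0 chase 'e': 0 ⇒ 0;  out=∅∪out(0)=∅
  fail(6) 'dd': from fail(5)=0 chase 'd': 0 ⇒ 5;  out=∅∪out(5)=∅
  fail(8) 'de': from fail(5)=0 chase 'e': 0 ⇒ 0;  out={6}∪out(0)={6}
  fail(10) 'bd': from fail(1)=0 chase 'd': 0 ⇒ 5;  out=∅∪out(5)=∅
  fail(3) 'bed': from fail(2)=0 chase 'd': 0 ⇒ 5;  out={0}∪out(5)={0}
  fail(7) 'dde': from fail(6)=5 chase 'e': 5 ⇒ 8;  out={2}∪out(8)={2,6}
  fail(9) 'dee': from fail(8)=0 chase 'e': 0 ⇒ 0;  out={3}∪out(0)={3}
  fail(11) 'bdd': from fail(10)=5 chase 'd': 5 ⇒ 6;  out=∅∪out(6)=∅
  fail(13) 'deb': from fail(8)=0 chase 'b': 0 ⇒ 1;  out=∅∪out(1)=∅
  fail(12) 'bddb': from fail(11)=6 chase 'b': 6→5→0 ⇒ 1;  out={4}∪out(1)={4}
  fail(14) 'debc': from fail(13)=1 chase 'c': 1→0 ⇒ 4;  out={5}∪out(4)={1,5}

Run:
[0] read 'e'  n0⇒n0
[1] read 'c'  n0⇒n4  emit P1@[1:1]
[2] read 'e'  n4⇒n0 (via fail)
[3] read 'b'  n0⇒n1
[4] read 'c'  n1⇒n4 (via fail)  emit P1@[4:4]
[5] read 'd'  n4⇒n5 (via fail)
[6] read 'e'  n5⇒n8  emit P6@[5:6]
[7] read 'c'  n8⇒n4 (via fail)  emit P1@[7:7]
[8] read 'c'  n4⇒n4 (via fail)  emit P1@[8:8]
[9] read 'b'  n4⇒n1 (via fail)
[10] read 'e'  n1⇒n2
[11] read 'd'  n2⇒n3  emit P0@[9:11]
[12] read 'd'  n3⇒n6 (via fail)
[13] read 'e'  n6⇒n7  emit P2@[11:13],P6@[12:13]
[14] read 'd'  n7⇒n5 (via fail)
[15] read 'd'  n5⇒n6
[16] read 'e'  n6⇒n7  emit P2@[14:16],P6@[15:16]
[17] read 'b'  n7⇒n13 (via fail)
[18] read 'c'  n13⇒n14  emit P1@[18:18],P5@[15:18]
[19] read 'e'  n14⇒n0 (via fail)
[20] read 'd'  n0⇒n5
[21] read 'd'  n5⇒n6
[22] read 'e'  n6⇒n7  emit P2@[20:22],P6@[21:22]
[23] read 'a'  n7⇒n0 (via fail)
[24] read 'c'  n0⇒n4  emit P1@[24:24]
[25] read 'd'  n4⇒n5 (via fail)
[26] read 'e'  n5⇒n8  emit P6@[25:26]
[27] read 'e'  n8⇒n9  emit P3@[25:27]
[28] read 'e'  n9⇒n0 (via fail)
[29] read 'd'  n0⇒n5
[30] read 'a'  n5⇒n0 (via fail)
[31] read 'c'  n0⇒n4  emit P1@[31:31]

Matches: [[1,1],[4,1],[6,6],[7,1],[8,1],[11,0],[13,2],[13,6],[16,2],[16,6],[18,1],[18,5],[22,2],[22,6],[24,1],[26,6],[27,3],[31,1]]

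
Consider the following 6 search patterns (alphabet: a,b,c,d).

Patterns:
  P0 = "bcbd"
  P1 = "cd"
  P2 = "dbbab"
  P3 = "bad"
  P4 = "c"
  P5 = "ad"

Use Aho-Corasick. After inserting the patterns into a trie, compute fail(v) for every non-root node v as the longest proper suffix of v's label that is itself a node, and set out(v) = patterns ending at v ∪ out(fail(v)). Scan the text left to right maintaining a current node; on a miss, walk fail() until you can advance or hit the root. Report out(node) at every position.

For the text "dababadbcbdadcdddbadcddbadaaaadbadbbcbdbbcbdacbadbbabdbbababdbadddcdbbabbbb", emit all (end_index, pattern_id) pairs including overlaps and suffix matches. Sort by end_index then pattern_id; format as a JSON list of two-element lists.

Construct AC machine:
Trie nodes:
  n0 'ε': a→14 b→1 c→5 d→7
  n1 'b': a→12 c→2
  n2 'bc': b→3
  n3 'bcb': d→4
  n4 'bcbd': ·  ←P0
  n5 'c': d→6  ←P4
  n6 'cd': ·  ←P1
  n7 'd': b→8
  n8 'db': b→9
  n9 'dbb': a→10
  n10 'dbba': b→11
  n11 'dbbab': ·  ←P2
  n12 'ba': d→13
  n13 'bad': ·  ←P3
  n14 'a': d→15
  n15 'ad': ·  ←P5

BFS fail/out derivation:
  n1('b'): parent n0 fail=0; on 'b' 0 → fail=0;  out ∅∪∅=∅
  n5('c'): parent n0 fail=0; on 'c' 0 → fail=0;  out {4}∪∅={4}
  n7('d'): parent n0 fail=0; on 'd' 0 → fail=0;  out ∅∪∅=∅
  n14('a'): parent n0 fail=0; on 'a' 0 → fail=0;  out ∅∪∅=∅
  n2('bc'): parent n1 fail=0; on 'c' 0 → fail=5;  out ∅∪{4}={4}
  n6('cd'): parent n5 fail=0; on 'd' 0 → fail=7;  out {1}∪∅={1}
  n8('db'): parent n7 fail=0; on 'b' 0 → fail=1;  out ∅∪∅=∅
  n12('ba'): parent n1 fail=0; on 'a' 0 → fail=14;  out ∅∪∅=∅
  n15('ad'): parent n14 fail=0; on 'd' 0 → fail=7;  out {5}∪∅={5}
  n3('bcb'): parent n2 fail=5; on 'b' 5→0 → fail=1;  out ∅∪∅=∅
  n9('dbb'): parent n8 fail=1; on 'b' 1→0 → fail=1;  out ∅∪∅=∅
  n13('bad'): parent n12 fail=14; on 'd' 14 → fail=15;  out {3}∪{5}={3,5}
  n4('bcbd'): parent n3 fail=1; on 'd' 1→0 → fail=7;  out {0}∪∅={0}
  n10('dbba'): parent n9 fail=1; on 'a' 1 → fail=12;  out ∅∪∅=∅
  n11('dbbab'): parent n10 fail=12; on 'b' 12→14→0 → fail=1;  out {2}∪∅={2}

Run:
[0] read 'd'  n0⇒n7
[1] read 'a'  n7⇒n14 (via fail)
[2] read 'b'  n14⇒n1 (via fail)
[3] read 'a'  n1⇒n12
[4] read 'b'  n12⇒n1 (via fail)
[5] read 'a'  n1⇒n12
[6] read 'd'  n12⇒n13  emit P3@[4:6],P5@[5:6]
[7] read 'b'  n13⇒n8 (via fail)
[8] read 'c'  n8⇒n2 (via fail)  emit P4@[8:8]
[9] read 'b'  n2⇒n3
[10] read 'd'  n3⇒n4  emit P0@[7:10]
[11] read 'a'  n4⇒n14 (via fail)
[12] read 'd'  n14⇒n15  emit P5@[11:12]
[13] read 'c'  n15⇒n5 (via fail)  emit P4@[13:13]
[14] read 'd'  n5⇒n6  emit P1@[13:14]
[15] read 'd'  n6⇒n7 (via fail)
[16] read 'd'  n7⇒n7 (via fail)
[17] read 'b'  n7⇒n8
[18] read 'a'  n8⇒n12 (via fail)
[19] read 'd'  n12⇒n13  emit P3@[17:19],P5@[18:19]
[20] read 'c'  n13⇒n5 (via fail)  emit P4@[20:20]
[21] read 'd'  n5⇒n6  emit P1@[20:21]
[22] read 'd'  n6⇒n7 (via fail)
[23] read 'b'  n7⇒n8
[24] read 'a'  n8⇒n12 (via fail)
[25] read 'd'  n12⇒n13  emit P3@[23:25],P5@[24:25]
[26] read 'a'  n13⇒n14 (via fail)
[27] read 'a'  n14⇒n14 (via fail)
[28] read 'a'  n14⇒n14 (via fail)
[29] read 'a'  n14⇒n14 (via fail)
[30] read 'd'  n14⇒n15  emit P5@[29:30]
[31] read 'b'  n15⇒n8 (via fail)
[32] read 'a'  n8⇒n12 (via fail)
[33] read 'd'  n12⇒n13  emit P3@[31:33],P5@[32:33]
[34] read 'b'  n13⇒n8 (via fail)
[35] read 'b'  n8⇒n9
[36] read 'c'  n9⇒n2 (via fail)  emit P4@[36:36]
[37] read 'b'  n2⇒n3
[38] read 'd'  n3⇒n4  emit P0@[35:38]
[39] read 'b'  n4⇒n8 (via fail)
[40] read 'b'  n8⇒n9
[41] read 'c'  n9⇒n2 (via fail)  emit P4@[41:41]
[42] read 'b'  n2⇒n3
[43] read 'd'  n3⇒n4  emit P0@[40:43]
[44] read 'a'  n4⇒n14 (via fail)
[45] read 'c'  n14⇒n5 (via fail)  emit P4@[45:45]
[46] read 'b'  n5⇒n1 (via fail)
[47] read 'a'  n1⇒n12
[48] read 'd'  n12⇒n13  emit P3@[46:48],P5@[47:48]
[49] read 'b'  n13⇒n8 (via fail)
[50] read 'b'  n8⇒n9
[51] read 'a'  n9⇒n10
[52] read 'b'  n10⇒n11  emit P2@[48:52]
[53] read 'd'  n11⇒n7 (via fail)
[54] read 'b'  n7⇒n8
[55] read 'b'  n8⇒n9
[56] read 'a'  n9⇒n10
[57] read 'b'  n10⇒n11  emit P2@[53:57]
[58] read 'a'  n11⇒n12 (via fail)
[59] read 'b'  n12⇒n1 (via fail)
[60] read 'd'  n1⇒n7 (via fail)
[61] read 'b'  n7⇒n8
[62] read 'a'  n8⇒n12 (via fail)
[63] read 'd'  n12⇒n13  emit P3@[61:63],P5@[62:63]
[64] read 'd'  n13⇒n7 (via fail)
[65] read 'd'  n7⇒n7 (via fail)
[66] read 'c'  n7⇒n5 (via fail)  emit P4@[66:66]
[67] read 'd'  n5⇒n6  emit P1@[66:67]
[68] read 'b'  n6⇒n8 (via fail)
[69] read 'b'  n8⇒n9
[70] read 'a'  n9⇒n10
[71] read 'b'  n10⇒n11  emit P2@[67:71]
[72] read 'b'  n11⇒n1 (via fail)
[73] read 'b'  n1⇒n1 (via fail)
[74] read 'b'  n1⇒n1 (via fail)

Result: [[6,3],[6,5],[8,4],[10,0],[12,5],[13,4],[14,1],[19,3],[19,5],[20,4],[21,1],[25,3],[25,5],[30,5],[33,3],[33,5],[36,4],[38,0],[41,4],[43,0],[45,4],[48,3],[48,5],[52,2],[57,2],[63,3],[63,5],[66,4],[67,1],[71,2]]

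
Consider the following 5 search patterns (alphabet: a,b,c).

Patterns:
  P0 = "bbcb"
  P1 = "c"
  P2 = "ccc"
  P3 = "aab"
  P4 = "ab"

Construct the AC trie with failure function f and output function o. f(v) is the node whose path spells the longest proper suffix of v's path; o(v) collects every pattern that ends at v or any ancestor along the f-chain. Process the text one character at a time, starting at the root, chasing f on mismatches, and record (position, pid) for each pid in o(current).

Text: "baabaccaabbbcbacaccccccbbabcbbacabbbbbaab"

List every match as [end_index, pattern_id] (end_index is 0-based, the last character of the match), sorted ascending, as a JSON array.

Build:
Trie (insert patterns):
  0='ε' goto a→8 b→1 c→5
  1='b' goto b→2
  2='bb' goto c→3
  3='bbc' goto b→4
  4='bbcb' goto ·  ←P0
  5='c' goto c→6  ←P1
  6='cc' goto c→7
  7='ccc' goto ·  ←P2
  8='a' goto a→9 b→11
  9='aa' goto b→10
  10='aab' goto ·  ←P3
  11='ab' goto ·  ←P4

Failure links (BFS by depth):
  n1('b'): parent n0 fail=0; on 'b' 0 → fail=0;  out ∅∪∅=∅
  n5('c'): parent n0 fail=0; on 'c' 0 → fail=0;  out {1}∪∅={1}
  n8('a'): parent n0 fail=0; on 'a' 0 → fail=0;  out ∅∪∅=∅
  n2('bb'): parent n1 fail=0; on 'b' 0 → fail=1;  out ∅∪∅=∅
  n6('cc'): parent n5 fail=0; on 'c' 0 → fail=5;  out ∅∪{1}={1}
  n9('aa'): parent n8 fail=0; on 'a' 0 → fail=8;  out ∅∪∅=∅
  n11('ab'): parent n8 fail=0; on 'b' 0 → fail=1;  out {4}∪∅={4}
  n3('bbc'): parent n2 fail=1; on 'c' 1→0 → fail=5;  out ∅∪{1}={1}
  n7('ccc'): parent n6 fail=5; on 'c' 5 → fail=6;  out {2}∪{1}={1,2}
  n10('aab'): parent n9 fail=8; on 'b' 8 → fail=11;  out {3}∪{4}={3,4}
  n4('bbcb'): parent n3 fail=5; on 'b' 5→0 → fail=1;  out {0}∪∅={0}

Run:
pos 0 'b': at 1
pos 1 'a': at 8 (fail-walked)
pos 2 'a': at 9
pos 3 'b': at 10  emit P3@[1:3],P4@[2:3]
pos 4 'a': at 8 (fail-walked)
pos 5 'c': at 5 (fail-walked)  emit P1@[5:5]
pos 6 'c': at 6  emit P1@[6:6]
pos 7 'a': at 8 (fail-walked)
pos 8 'a': at 9
pos 9 'b': at 10  emit P3@[7:9],P4@[8:9]
pos 10 'b': at 2 (fail-walked)
pos 11 'b': at 2 (fail-walked)
pos 12 'c': at 3  emit P1@[12:12]
pos 13 'b': at 4  emit P0@[10:13]
pos 14 'a': at 8 (fail-walked)
pos 15 'c': at 5 (fail-walked)  emit P1@[15:15]
pos 16 'a': at 8 (fail-walked)
pos 17 'c': at 5 (fail-walked)  emit P1@[17:17]
pos 18 'c': at 6  emit P1@[18:18]
pos 19 'c': at 7  emit P1@[19:19],P2@[17:19]
pos 20 'c': at 7 (fail-walked)  emit P1@[20:20],P2@[18:20]
pos 21 'c': at 7 (fail-walked)  emit P1@[21:21],P2@[19:21]
pos 22 'c': at 7 (fail-walked)  emit P1@[22:22],P2@[20:22]
pos 23 'b': at 1 (fail-walked)
pos 24 'b': at 2
pos 25 'a': at 8 (fail-walked)
pos 26 'b': at 11  emit P4@[25:26]
pos 27 'c': at 5 (fail-walked)  emit P1@[27:27]
pos 28 'b': at 1 (fail-walked)
pos 29 'b': at 2
pos 30 'a': at 8 (fail-walked)
pos 31 'c': at 5 (fail-walked)  emit P1@[31:31]
pos 32 'a': at 8 (fail-walked)
pos 33 'b': at 11  emit P4@[32:33]
pos 34 'b': at 2 (fail-walked)
pos 35 'b': at 2 (fail-walked)
pos 36 'b': at 2 (fail-walked)
pos 37 'b': at 2 (fail-walked)
pos 38 'a': at 8 (fail-walked)
pos 39 'a': at 9
pos 40 'b': at 10  emit P3@[38:40],P4@[39:40]

All matches (sorted): [[3,3],[3,4],[5,1],[6,1],[9,3],[9,4],[12,1],[13,0],[15,1],[17,1],[18,1],[19,1],[19,2],[20,1],[20,2],[21,1],[21,2],[22,1],[22,2],[26,4],[27,1],[31,1],[33,4],[40,3],[40,4]]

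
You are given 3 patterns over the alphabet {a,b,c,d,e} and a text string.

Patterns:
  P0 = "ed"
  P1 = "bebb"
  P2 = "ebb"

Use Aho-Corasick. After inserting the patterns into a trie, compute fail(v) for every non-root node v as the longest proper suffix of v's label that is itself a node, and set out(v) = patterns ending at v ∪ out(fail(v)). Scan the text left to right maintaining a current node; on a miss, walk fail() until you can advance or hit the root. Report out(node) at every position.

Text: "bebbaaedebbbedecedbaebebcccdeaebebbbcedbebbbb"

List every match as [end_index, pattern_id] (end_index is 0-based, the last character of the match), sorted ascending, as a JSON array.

Construct AC machine:
Trie (insert patterns):
  n0 'ε': b→3 e→1
  n1 'e': b→7 d→2
  n2 'ed': ·  ←P0
  n3 'b': e→4
  n4 'be': b→5
  n5 'beb': b→6
  n6 'bebb': ·  ←P1
  n7 'eb': b→8
  n8 'ebb': ·  ←P2

BFS fail/out derivation:
  n1('e'): parent n0 fail=0; on 'e' 0 → fail=0;  out ∅∪∅=∅
  n3('b'): parent n0 fail=0; on 'b' 0 → fail=0;  out ∅∪∅=∅
  n2('ed'): parent n1 fail=0; on 'd' 0 → fail=0;  out {0}∪∅={0}
  n4('be'): parent n3 fail=0; on 'e' 0 → fail=1;  out ∅∪∅=∅
  n7('eb'): parent n1 fail=0; on 'b' 0 → fail=3;  out ∅∪∅=∅
  n5('beb'): parent n4 fail=1; on 'b' 1 → fail=7;  out ∅∪∅=∅
  n8('ebb'): parent n7 fail=3; on 'b' 3→0 → fail=3;  out {2}∪∅={2}
  n6('bebb'): parent n5 fail=7; on 'b' 7 → fail=8;  out {1}∪{2}={1,2}

Run:
[0] read 'b'  n0⇒n3
[1] read 'e'  n3⇒n4
[2] read 'b'  n4⇒n5
[3] read 'b'  n5⇒n6  ** P1@[0:3],P2@[1:3]
[4] read 'a'  n6⇒n0 (via fail)
[5] read 'a'  n0⇒n0
[6] read 'e'  n0⇒n1
[7] read 'd'  n1⇒n2  ** P0@[6:7]
[8] read 'e'  n2⇒n1 (via fail)
[9] read 'b'  n1⇒n7
[10] read 'b'  n7⇒n8  ** P2@[8:10]
[11] read 'b'  n8⇒n3 (via fail)
[12] read 'e'  n3⇒n4
[13] read 'd'  n4⇒n2 (via fail)  ** P0@[12:13]
[14] read 'e'  n2⇒n1 (via fail)
[15] read 'c'  n1⇒n0 (via fail)
[16] read 'e'  n0⇒n1
[17] read 'd'  n1⇒n2  ** P0@[16:17]
[18] read 'b'  n2⇒n3 (via fail)
[19] read 'a'  n3⇒n0 (via fail)
[20] read 'e'  n0⇒n1
[21] read 'b'  n1⇒n7
[22] read 'e'  n7⇒n4 (via fail)
[23] read 'b'  n4⇒n5
[24] read 'c'  n5⇒n0 (via fail)
[25] read 'c'  n0⇒n0
[26] read 'c'  n0⇒n0
[27] read 'd'  n0⇒n0
[28] read 'e'  n0⇒n1
[29] read 'a'  n1⇒n0 (via fail)
[30] read 'e'  n0⇒n1
[31] read 'b'  n1⇒n7
[32] read 'e'  n7⇒n4 (via fail)
[33] read 'b'  n4⇒n5
[34] read 'b'  n5⇒n6  ** P1@[31:34],P2@[32:34]
[35] read 'b'  n6⇒n3 (via fail)
[36] read 'c'  n3⇒n0 (via fail)
[37] read 'e'  n0⇒n1
[38] read 'd'  n1⇒n2  ** P0@[37:38]
[39] read 'b'  n2⇒n3 (via fail)
[40] read 'e'  n3⇒n4
[41] read 'b'  n4⇒n5
[42] read 'b'  n5⇒n6  ** P1@[39:42],P2@[40:42]
[43] read 'b'  n6⇒n3 (via fail)
[44] read 'b'  n3⇒n3 (via fail)

Matches: [[3,1],[3,2],[7,0],[10,2],[13,0],[17,0],[34,1],[34,2],[38,0],[42,1],[42,2]]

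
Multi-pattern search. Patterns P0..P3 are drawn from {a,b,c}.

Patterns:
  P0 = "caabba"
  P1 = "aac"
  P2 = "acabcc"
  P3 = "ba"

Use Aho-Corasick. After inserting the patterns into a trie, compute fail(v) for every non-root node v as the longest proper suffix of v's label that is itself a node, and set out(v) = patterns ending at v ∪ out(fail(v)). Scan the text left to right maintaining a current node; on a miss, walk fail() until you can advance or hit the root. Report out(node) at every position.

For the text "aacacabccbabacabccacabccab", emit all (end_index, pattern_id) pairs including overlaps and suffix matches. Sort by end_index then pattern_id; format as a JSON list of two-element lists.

Build:
Trie (insert patterns):
  n0 'ε': a→7 b→15 c→1
  n1 'c': a→2
  n2 'ca': a→3
  n3 'caa': b→4
  n4 'caab': b→5
  n5 'caabb': a→6
  n6 'caabba': ·  ←P0
  n7 'a': a→8 c→10
  n8 'aa': c→9
  n9 'aac': ·  ←P1
  n10 'ac': a→11
  n11 'aca': b→12
  n12 'acab': c→13
  n13 'acabc': c→14
  n14 'acabcc': ·  ←P2
  n15 'b': a→16
  n16 'ba': ·  ←P3

BFS fail/out derivation:
  n1('c'): parent n0 fail=0; on 'c' 0 → fail=0;  out ∅∪∅=∅
  n7('a'): parent n0 fail=0; on 'a' 0 → fail=0;  out ∅∪∅=∅
  n15('b'): parent n0 fail=0; on 'b' 0 → fail=0;  out ∅∪∅=∅
  n2('ca'): parent n1 fail=0; on 'a' 0 → fail=7;  out ∅∪∅=∅
  n8('aa'): parent n7 fail=0; on 'a' 0 → fail=7;  out ∅∪∅=∅
  n10('ac'): parent n7 fail=0; on 'c' 0 → fail=1;  out ∅∪∅=∅
  n16('ba'): parent n15 fail=0; on 'a' 0 → fail=7;  out {3}∪∅={3}
  n3('caa'): parent n2 fail=7; on 'a' 7 → fail=8;  out ∅∪∅=∅
  n9('aac'): parent n8 fail=7; on 'c' 7 → fail=10;  out {1}∪∅={1}
  n11('aca'): parent n10 fail=1; on 'a' 1 → fail=2;  out ∅∪∅=∅
  n4('caab'): parent n3 fail=8; on 'b' 8→7→0 → fail=15;  out ∅∪∅=∅
  n12('acab'): parent n11 fail=2; on 'b' 2→7→0 → fail=15;  out ∅∪∅=∅
  n5('caabb'): parent n4 fail=15; on 'b' 15→0 → fail=15;  out ∅∪∅=∅
  n13('acabc'): parent n12 fail=15; on 'c' 15→0 → fail=1;  out ∅∪∅=∅
  n6('caabba'): parent n5 fail=15; on 'a' 15 → fail=16;  out {0}∪{3}={0,3}
  n14('acabcc'): parent n13 fail=1; on 'c' 1→0 → fail=1;  out {2}∪∅={2}

Run:
[0] read 'a'  n0⇒n7
[1] read 'a'  n7⇒n8
[2] read 'c'  n8⇒n9  ** P1@[0:2]
[3] read 'a'  n9⇒n11 (fail-walked)
[4] read 'c'  n11⇒n10 (fail-walked)
[5] read 'a'  n10⇒n11
[6] read 'b'  n11⇒n12
[7] read 'c'  n12⇒n13
[8] read 'c'  n13⇒n14  ** P2@[3:8]
[9] read 'b'  n14⇒n15 (fail-walked)
[10] read 'a'  n15⇒n16  ** P3@[9:10]
[11] read 'b'  n16⇒n15 (fail-walked)
[12] read 'a'  n15⇒n16  ** P3@[11:12]
[13] read 'c'  n16⇒n10 (fail-walked)
[14] read 'a'  n10⇒n11
[15] read 'b'  n11⇒n12
[16] read 'c'  n12⇒n13
[17] read 'c'  n13⇒n14  ** P2@[12:17]
[18] read 'a'  n14⇒n2 (fail-walked)
[19] read 'c'  n2⇒n10 (fail-walked)
[20] read 'a'  n10⇒n11
[21] read 'b'  n11⇒n12
[22] read 'c'  n12⇒n13
[23] read 'c'  n13⇒n14  ** P2@[18:23]
[24] read 'a'  n14⇒n2 (fail-walked)
[25] read 'b'  n2⇒n15 (fail-walked)

Result: [[2,1],[8,2],[10,3],[12,3],[17,2],[23,2]]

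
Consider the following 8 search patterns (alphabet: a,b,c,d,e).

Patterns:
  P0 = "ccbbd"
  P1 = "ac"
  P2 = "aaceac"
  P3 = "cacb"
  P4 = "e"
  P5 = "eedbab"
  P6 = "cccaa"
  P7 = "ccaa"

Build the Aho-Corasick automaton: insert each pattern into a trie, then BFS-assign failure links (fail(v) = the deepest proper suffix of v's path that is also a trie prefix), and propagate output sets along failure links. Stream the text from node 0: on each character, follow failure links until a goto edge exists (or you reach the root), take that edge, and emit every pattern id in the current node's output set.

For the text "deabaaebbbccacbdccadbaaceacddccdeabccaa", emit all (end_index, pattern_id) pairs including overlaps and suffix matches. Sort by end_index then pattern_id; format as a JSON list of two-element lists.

Build automaton:
Trie (insert patterns):
  0='ε' goto a→6 c→1 e→16
  1='c' goto a→13 c→2
  2='cc' goto a→25 b→3 c→22
  3='ccb' goto b→4
  4='ccbb' goto d→5
  5='ccbbd' goto ·  ←P0
  6='a' goto a→8 c→7
  7='ac' goto ·  ←P1
  8='aa' goto c→9
  9='aac' goto e→10
  10='aace' goto a→11
  11='aacea' goto c→12
  12='aaceac' goto ·  ←P2
  13='ca' goto c→14
  14='cac' goto b→15
  15='cacb' goto ·  ←P3
  16='e' goto e→17  ←P4
  17='ee' goto d→18
  18='eed' goto b→19
  19='eedb' goto a→20
  20='eedba' goto b→21
  21='eedbab' goto ·  ←P5
  22='ccc' goto a→23
  23='ccca' goto a→24
  24='cccaa' goto ·  ←P6
  25='cca' goto a→26
  26='ccaa' goto ·  ←P7

Failure links (BFS by depth):
  fail(1) 'c': from fail(0)=0 chase 'c': 0 ⇒ 0;  out=∅∪out(0)=∅
  fail(6) 'a': from fail(0)=0 chase 'a': 0 ⇒ 0;  out=∅∪out(0)=∅
  fail(16) 'e': from fail(0)=0 chase 'e': 0 ⇒ 0;  out={4}∪out(0)={4}
  fail(2) 'cc': from fail(1)=0 chase 'c': 0 ⇒ 1;  out=∅∪out(1)=∅
  fail(7) 'ac': from fail(6)=0 chase 'c': 0 ⇒ 1;  out={1}∪out(1)={1}
  fail(8) 'aa': from fail(6)=0 chase 'a': 0 ⇒ 6;  out=∅∪out(6)=∅
  fail(13) 'ca': from fail(1)=0 chase 'a': 0 ⇒ 6;  out=∅∪out(6)=∅
  fail(17) 'ee': from fail(16)=0 chase 'e': 0 ⇒ 16;  out=∅∪out(16)={4}
  fail(3) 'ccb': from fail(2)=1 chase 'b': 1→0 ⇒ 0;  out=∅∪out(0)=∅
  fail(9) 'aac': from fail(8)=6 chase 'c': 6 ⇒ 7;  out=∅∪out(7)={1}
  fail(14) 'cac': from fail(13)=6 chase 'c': 6 ⇒ 7;  out=∅∪out(7)={1}
  fail(18) 'eed': from fail(17)=16 chase 'd': 16→0 ⇒ 0;  out=∅∪out(0)=∅
  fail(22) 'ccc': from fail(2)=1 chase 'c': 1 ⇒ 2;  out=∅∪out(2)=∅
  fail(25) 'cca': from fail(2)=1 chase 'a': 1 ⇒ 13;  out=∅∪out(13)=∅
  fail(4) 'ccbb': from fail(3)=0 chase 'b': 0 ⇒ 0;  out=∅∪out(0)=∅
  fail(10) 'aace': from fail(9)=7 chase 'e': 7→1→0 ⇒ 16;  out=∅∪out(16)={4}
  fail(15) 'cacb': from fail(14)=7 chase 'b': 7→1→0 ⇒ 0;  out={3}∪out(0)={3}
  fail(19) 'eedb': from fail(18)=0 chase 'b': 0 ⇒ 0;  out=∅∪out(0)=∅
  fail(23) 'ccca': from fail(22)=2 chase 'a': 2 ⇒ 25;  out=∅∪out(25)=∅
  fail(26) 'ccaa': from fail(25)=13 chase 'a': 13→6 ⇒ 8;  out={7}∪out(8)={7}
  fail(5) 'ccbbd': from fail(4)=0 chase 'd': 0 ⇒ 0;  out={0}∪out(0)={0}
  fail(11) 'aacea': from fail(10)=16 chase 'a': 16→0 ⇒ 6;  out=∅∪out(6)=∅
  fail(20) 'eedba': from fail(19)=0 chase 'a': 0 ⇒ 6;  out=∅∪out(6)=∅
  fail(24) 'cccaa': from fail(23)=25 chase 'a': 25 ⇒ 26;  out={6}∪out(26)={6,7}
  fail(12) 'aaceac': from fail(11)=6 chase 'c': 6 ⇒ 7;  out={2}∪out(7)={1,2}
  fail(21) 'eedbab': from fail(20)=6 chase 'b': 6→0 ⇒ 0;  out={5}∪out(0)={5}

Scan:
pos 0 'd': at 0
pos 1 'e': at 16  ** P4@[1:1]
pos 2 'a': at 6 (fail-walked)
pos 3 'b': at 0 (fail-walked)
pos 4 'a': at 6
pos 5 'a': at 8
pos 6 'e': at 16 (fail-walked)  ** P4@[6:6]
pos 7 'b': at 0 (fail-walked)
pos 8 'b': at 0
pos 9 'b': at 0
pos 10 'c': at 1
pos 11 'c': at 2
pos 12 'a': at 25
pos 13 'c': at 14 (fail-walked)  ** P1@[12:13]
pos 14 'b': at 15  ** P3@[11:14]
pos 15 'd': at 0 (fail-walked)
pos 16 'c': at 1
pos 17 'c': at 2
pos 18 'a': at 25
pos 19 'd': at 0 (fail-walked)
pos 20 'b': at 0
pos 21 'a': at 6
pos 22 'a': at 8
pos 23 'c': at 9  ** P1@[22:23]
pos 24 'e': at 10  ** P4@[24:24]
pos 25 'a': at 11
pos 26 'c': at 12  ** P1@[25:26],P2@[21:26]
pos 27 'd': at 0 (fail-walked)
pos 28 'd': at 0
pos 29 'c': at 1
pos 30 'c': at 2
pos 31 'd': at 0 (fail-walked)
pos 32 'e': at 16  ** P4@[32:32]
pos 33 'a': at 6 (fail-walked)
pos 34 'b': at 0 (fail-walked)
pos 35 'c': at 1
pos 36 'c': at 2
pos 37 'a': at 25
pos 38 'a': at 26  ** P7@[35:38]

Matches: [[1,4],[6,4],[13,1],[14,3],[23,1],[24,4],[26,1],[26,2],[32,4],[38,7]]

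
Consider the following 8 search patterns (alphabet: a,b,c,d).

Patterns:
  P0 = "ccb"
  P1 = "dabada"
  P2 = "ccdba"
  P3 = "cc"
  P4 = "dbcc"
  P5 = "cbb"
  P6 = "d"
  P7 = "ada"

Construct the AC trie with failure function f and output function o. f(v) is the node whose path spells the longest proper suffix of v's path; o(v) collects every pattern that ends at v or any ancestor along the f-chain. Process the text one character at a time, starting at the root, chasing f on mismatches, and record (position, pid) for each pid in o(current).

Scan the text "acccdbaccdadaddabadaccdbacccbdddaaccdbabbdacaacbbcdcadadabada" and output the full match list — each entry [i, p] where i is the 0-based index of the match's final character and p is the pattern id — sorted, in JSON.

Build:
Trie (insert patterns):
  n0 'ε': a→18 c→1 d→4
  n1 'c': b→16 c→2
  n2 'cc': b→3 d→10  ←P3
  n3 'ccb': ·  ←P0
  n4 'd': a→5 b→13  ←P6
  n5 'da': b→6
  n6 'dab': a→7
  n7 'daba': d→8
  n8 'dabad': a→9
  n9 'dabada': ·  ←P1
  n10 'ccd': b→11
  n11 'ccdb': a→12
  n12 'ccdba': ·  ←P2
  n13 'db': c→14
  n14 'dbc': c→15
  n15 'dbcc': ·  ←P4
  n16 'cb': b→17
  n17 'cbb': ·  ←P5
  n18 'a': d→19
  n19 'ad': a→20
  n20 'ada': ·  ←P7

Failure links (BFS by depth):
  fail(1) 'c': from fail(0)=0 chase 'c': 0 ⇒ 0;  out=∅∪out(0)=∅
  fail(4) 'd': from fail(0)=0 chase 'd': 0 ⇒ 0;  out={6}∪out(0)={6}
  fail(18) 'a': from fail(0)=0 chase 'a': 0 ⇒ 0;  out=∅∪out(0)=∅
  fail(2) 'cc': from fail(1)=0 chase 'c': 0 ⇒ 1;  out={3}∪out(1)={3}
  fail(5) 'da': from fail(4)=0 chase 'a': 0 ⇒ 18;  out=∅∪out(18)=∅
  fail(13) 'db': from fail(4)=0 chase 'b': 0 ⇒ 0;  out=∅∪out(0)=∅
  fail(16) 'cb': from fail(1)=0 chase 'b': 0 ⇒ 0;  out=∅∪out(0)=∅
  fail(19) 'ad': from fail(18)=0 chase 'd': 0 ⇒ 4;  out=∅∪out(4)={6}
  fail(3) 'ccb': from fail(2)=1 chase 'b': 1 ⇒ 16;  out={0}∪out(16)={0}
  fail(6) 'dab': from fail(5)=18 chase 'b': 18→0 ⇒ 0;  out=∅∪out(0)=∅
  fail(10) 'ccd': from fail(2)=1 chase 'd': 1→0 ⇒ 4;  out=∅∪out(4)={6}
  fail(14) 'dbc': from fail(13)=0 chase 'c': 0 ⇒ 1;  out=∅∪out(1)=∅
  fail(17) 'cbb': from fail(16)=0 chase 'b': 0 ⇒ 0;  out={5}∪out(0)={5}
  fail(20) 'ada': from fail(19)=4 chase 'a': 4 ⇒ 5;  out={7}∪out(5)={7}
  fail(7) 'daba': from fail(6)=0 chase 'a': 0 ⇒ 18;  out=∅∪out(18)=∅
  fail(11) 'ccdb': from fail(10)=4 chase 'b': 4 ⇒ 13;  out=∅∪out(13)=∅
  fail(15) 'dbcc': from fail(14)=1 chase 'c': 1 ⇒ 2;  out={4}∪out(2)={3,4}
  fail(8) 'dabad': from fail(7)=18 chase 'd': 18 ⇒ 19;  out=∅∪out(19)={6}
  fail(12) 'ccdba': from fail(11)=13 chase 'a': 13→0 ⇒ 18;  out={2}∪out(18)={2}
  fail(9) 'dabada': from fail(8)=19 chase 'a': 19 ⇒ 20;  out={1}∪out(20)={1,7}

Scan:
pos 0 'a': at 18
pos 1 'c': at 1 (via fail)
pos 2 'c': at 2  emit P3@[1:2]
pos 3 'c': at 2 (via fail)  emit P3@[2:3]
pos 4 'd': at 10  emit P6@[4:4]
pos 5 'b': at 11
pos 6 'a': at 12  emit P2@[2:6]
pos 7 'c': at 1 (via fail)
pos 8 'c': at 2  emit P3@[7:8]
pos 9 'd': at 10  emit P6@[9:9]
pos 10 'a': at 5 (via fail)
pos 11 'd': at 19 (via fail)  emit P6@[11:11]
pos 12 'a': at 20  emit P7@[10:12]
pos 13 'd': at 19 (via fail)  emit P6@[13:13]
pos 14 'd': at 4 (via fail)  emit P6@[14:14]
pos 15 'a': at 5
pos 16 'b': at 6
pos 17 'a': at 7
pos 18 'd': at 8  emit P6@[18:18]
pos 19 'a': at 9  emit P1@[14:19],P7@[17:19]
pos 20 'c': at 1 (via fail)
pos 21 'c': at 2  emit P3@[20:21]
pos 22 'd': at 10  emit P6@[22:22]
pos 23 'b': at 11
pos 24 'a': at 12  emit P2@[20:24]
pos 25 'c': at 1 (via fail)
pos 26 'c': at 2  emit P3@[25:26]
pos 27 'c': at 2 (via fail)  emit P3@[26:27]
pos 28 'b': at 3  emit P0@[26:28]
pos 29 'd': at 4 (via fail)  emit P6@[29:29]
pos 30 'd': at 4 (via fail)  emit P6@[30:30]
pos 31 'd': at 4 (via fail)  emit P6@[31:31]
pos 32 'a': at 5
pos 33 'a': at 18 (via fail)
pos 34 'c': at 1 (via fail)
pos 35 'c': at 2  emit P3@[34:35]
pos 36 'd': at 10  emit P6@[36:36]
pos 37 'b': at 11
pos 38 'a': at 12  emit P2@[34:38]
pos 39 'b': at 0 (via fail)
pos 40 'b': at 0
pos 41 'd': at 4  emit P6@[41:41]
pos 42 'a': at 5
pos 43 'c': at 1 (via fail)
pos 44 'a': at 18 (via fail)
pos 45 'a': at 18 (via fail)
pos 46 'c': at 1 (via fail)
pos 47 'b': at 16
pos 48 'b': at 17  emit P5@[46:48]
pos 49 'c': at 1 (via fail)
pos 50 'd': at 4 (via fail)  emit P6@[50:50]
pos 51 'c': at 1 (via fail)
pos 52 'a': at 18 (via fail)
pos 53 'd': at 19  emit P6@[53:53]
pos 54 'a': at 20  emit P7@[52:54]
pos 55 'd': at 19 (via fail)  emit P6@[55:55]
pos 56 'a': at 20  emit P7@[54:56]
pos 57 'b': at 6 (via fail)
pos 58 'a': at 7
pos 59 'd': at 8  emit P6@[59:59]
pos 60 'a': at 9  emit P1@[55:60],P7@[58:60]

All matches (sorted): [[2,3],[3,3],[4,6],[6,2],[8,3],[9,6],[11,6],[12,7],[13,6],[14,6],[18,6],[19,1],[19,7],[21,3],[22,6],[24,2],[26,3],[27,3],[28,0],[29,6],[30,6],[31,6],[35,3],[36,6],[38,2],[41,6],[48,5],[50,6],[53,6],[54,7],[55,6],[56,7],[59,6],[60,1],[60,7]]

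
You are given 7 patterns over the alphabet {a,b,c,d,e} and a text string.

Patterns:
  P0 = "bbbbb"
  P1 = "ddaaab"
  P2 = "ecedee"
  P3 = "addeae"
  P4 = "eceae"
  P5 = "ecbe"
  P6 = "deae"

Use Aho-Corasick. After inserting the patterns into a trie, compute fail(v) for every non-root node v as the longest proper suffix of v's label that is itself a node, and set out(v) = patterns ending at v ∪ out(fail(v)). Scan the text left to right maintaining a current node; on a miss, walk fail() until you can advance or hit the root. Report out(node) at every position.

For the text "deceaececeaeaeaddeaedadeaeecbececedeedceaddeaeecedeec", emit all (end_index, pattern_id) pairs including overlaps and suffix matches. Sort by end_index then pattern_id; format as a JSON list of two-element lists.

Build:
Trie nodes:
  0='ε' goto a→18 b→1 d→6 e→12
  1='b' goto b→2
  2='bb' goto b→3
  3='bbb' goto b→4
  4='bbbb' goto b→5
  5='bbbbb' goto ·  [P0 ends]
  6='d' goto d→7 e→28
  7='dd' goto a→8
  8='dda' goto a→9
  9='ddaa' goto a→10
  10='ddaaa' goto b→11
  11='ddaaab' goto ·  [P1 ends]
  12='e' goto c→13
  13='ec' goto b→26 e→14
  14='ece' goto a→24 d→15
  15='eced' goto e→16
  16='ecede' goto e→17
  17='ecedee' goto ·  [P2 ends]
  18='a' goto d→19
  19='ad' goto d→20
  20='add' goto e→21
  21='adde' goto a→22
  22='addea' goto e→23
  23='addeae' goto ·  [P3 ends]
  24='ecea' goto e→25
  25='eceae' goto ·  [P4 ends]
  26='ecb' goto e→27
  27='ecbe' goto ·  [P5 ends]
  28='de' goto a→29
  29='dea' goto e→30
  30='deae' goto ·  [P6 ends]

Failure links (BFS by depth):
  n1('b'): parent n0 fail=0; on 'b' 0 → fail=0;  out ∅∪∅=∅
  n6('d'): parent n0 fail=0; on 'd' 0 → fail=0;  out ∅∪∅=∅
  n12('e'): parent n0 fail=0; on 'e' 0 → fail=0;  out ∅∪∅=∅
  n18('a'): parent n0 fail=0; on 'a' 0 → fail=0;  out ∅∪∅=∅
  n2('bb'): parent n1 fail=0; on 'b' 0 → fail=1;  out ∅∪∅=∅
  n7('dd'): parent n6 fail=0; on 'd' 0 → fail=6;  out ∅∪∅=∅
  n13('ec'): parent n12 fail=0; on 'c' 0 → fail=0;  out ∅∪∅=∅
  n19('ad'): parent n18 fail=0; on 'd' 0 → fail=6;  out ∅∪∅=∅
  n28('de'): parent n6 fail=0; on 'e' 0 → fail=12;  out ∅∪∅=∅
  n3('bbb'): parent n2 fail=1; on 'b' 1 → fail=2;  out ∅∪∅=∅
  n8('dda'): parent n7 fail=6; on 'a' 6→0 → fail=18;  out ∅∪∅=∅
  n14('ece'): parent n13 fail=0; on 'e' 0 → fail=12;  out ∅∪∅=∅
  n20('add'): parent n19 fail=6; on 'd' 6 → fail=7;  out ∅∪∅=∅
  n26('ecb'): parent n13 fail=0; on 'b' 0 → fail=1;  out ∅∪∅=∅
  n29('dea'): parent n28 fail=12; on 'a' 12→0 → fail=18;  out ∅∪∅=∅
  n4('bbbb'): parent n3 fail=2; on 'b' 2 → fail=3;  out ∅∪∅=∅
  n9('ddaa'): parent n8 fail=18; on 'a' 18→0 → fail=18;  out ∅∪∅=∅
  n15('eced'): parent n14 fail=12; on 'd' 12→0 → fail=6;  out ∅∪∅=∅
  n21('adde'): parent n20 fail=7; on 'e' 7→6 → fail=28;  out ∅∪∅=∅
  n24('ecea'): parent n14 fail=12; on 'a' 12→0 → fail=18;  out ∅∪∅=∅
  n27('ecbe'): parent n26 fail=1; on 'e' 1→0 → fail=12;  out {5}∪∅={5}
  n30('deae'): parent n29 fail=18; on 'e' 18→0 → fail=12;  out {6}∪∅={6}
  n5('bbbbb'): parent n4 fail=3; on 'b' 3 → fail=4;  out {0}∪∅={0}
  n10('ddaaa'): parent n9 fail=18; on 'a' 18→0 → fail=18;  out ∅∪∅=∅
  n16('ecede'): parent n15 fail=6; on 'e' 6 → fail=28;  out ∅∪∅=∅
  n22('addea'): parent n21 fail=28; on 'a' 28 → fail=29;  out ∅∪∅=∅
  n25('eceae'): parent n24 fail=18; on 'e' 18→0 → fail=12;  out {4}∪∅={4}
  n11('ddaaab'): parent n10 fail=18; on 'b' 18→0 → fail=1;  out {1}∪∅={1}
  n17('ecedee'): parent n16 fail=28; on 'e' 28→12→0 → fail=12;  out {2}∪∅={2}
  n23('addeae'): parent n22 fail=29; on 'e' 29 → fail=30;  out {3}∪{6}={3,6}

Run:
pos 0 'd': at 6
pos 1 'e': at 28
pos 2 'c': at 13 (fail-walked)
pos 3 'e': at 14
pos 4 'a': at 24
pos 5 'e': at 25  emit P4@[1:5]
pos 6 'c': at 13 (fail-walked)
pos 7 'e': at 14
pos 8 'c': at 13 (fail-walked)
pos 9 'e': at 14
pos 10 'a': at 24
pos 11 'e': at 25  emit P4@[7:11]
pos 12 'a': at 18 (fail-walked)
pos 13 'e': at 12 (fail-walked)
pos 14 'a': at 18 (fail-walked)
pos 15 'd': at 19
pos 16 'd': at 20
pos 17 'e': at 21
pos 18 'a': at 22
pos 19 'e': at 23  emit P3@[14:19],P6@[16:19]
pos 20 'd': at 6 (fail-walked)
pos 21 'a': at 18 (fail-walked)
pos 22 'd': at 19
pos 23 'e': at 28 (fail-walked)
pos 24 'a': at 29
pos 25 'e': at 30  emit P6@[22:25]
pos 26 'e': at 12 (fail-walked)
pos 27 'c': at 13
pos 28 'b': at 26
pos 29 'e': at 27  emit P5@[26:29]
pos 30 'c': at 13 (fail-walked)
pos 31 'e': at 14
pos 32 'c': at 13 (fail-walked)
pos 33 'e': at 14
pos 34 'd': at 15
pos 35 'e': at 16
pos 36 'e': at 17  emit P2@[31:36]
pos 37 'd': at 6 (fail-walked)
pos 38 'c': at 0 (fail-walked)
pos 39 'e': at 12
pos 40 'a': at 18 (fail-walked)
pos 41 'd': at 19
pos 42 'd': at 20
pos 43 'e': at 21
pos 44 'a': at 22
pos 45 'e': at 23  emit P3@[40:45],P6@[42:45]
pos 46 'e': at 12 (fail-walked)
pos 47 'c': at 13
pos 48 'e': at 14
pos 49 'd': at 15
pos 50 'e': at 16
pos 51 'e': at 17  emit P2@[46:51]
pos 52 'c': at 13 (fail-walked)

Result: [[5,4],[11,4],[19,3],[19,6],[25,6],[29,5],[36,2],[45,3],[45,6],[51,2]]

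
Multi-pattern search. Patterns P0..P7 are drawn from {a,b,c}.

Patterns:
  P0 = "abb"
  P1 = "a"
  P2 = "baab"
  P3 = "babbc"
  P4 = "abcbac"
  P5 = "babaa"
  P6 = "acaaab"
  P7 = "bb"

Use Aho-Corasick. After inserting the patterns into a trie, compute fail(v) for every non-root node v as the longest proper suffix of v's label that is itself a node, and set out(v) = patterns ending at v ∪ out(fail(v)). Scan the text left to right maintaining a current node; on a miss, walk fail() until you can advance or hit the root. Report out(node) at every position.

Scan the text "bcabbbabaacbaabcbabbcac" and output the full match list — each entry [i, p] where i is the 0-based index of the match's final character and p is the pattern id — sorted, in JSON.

Construct AC machine:
Trie (insert patterns):
  0='ε' goto a→1 b→4
  1='a' goto b→2 c→17  ←P1
  2='ab' goto b→3 c→11
  3='abb' goto ·  ←P0
  4='b' goto a→5 b→22
  5='ba' goto a→6 b→8
  6='baa' goto b→7
  7='baab' goto ·  ←P2
  8='bab' goto a→15 b→9
  9='babb' goto c→10
  10='babbc' goto ·  ←P3
  11='abc' goto b→12
  12='abcb' goto a→13
  13='abcba' goto c→14
  14='abcbac' goto ·  ←P4
  15='baba' goto a→16
  16='babaa' goto ·  ←P5
  17='ac' goto a→18
  18='aca' goto a→19
  19='acaa' goto a→20
  20='acaaa' goto b→21
  21='acaaab' goto ·  ←P6
  22='bb' goto ·  ←P7

BFS fail/out derivation:
  n1('a'): parent n0 fail=0; on 'a' 0 → fail=0;  out {1}∪∅={1}
  n4('b'): parent n0 fail=0; on 'b' 0 → fail=0;  out ∅∪∅=∅
  n2('ab'): parent n1 fail=0; on 'b' 0 → fail=4;  out ∅∪∅=∅
  n5('ba'): parent n4 fail=0; on 'a' 0 → fail=1;  out ∅∪{1}={1}
  n17('ac'): parent n1 fail=0; on 'c' 0 → fail=0;  out ∅∪∅=∅
  n22('bb'): parent n4 fail=0; on 'b' 0 → fail=4;  out {7}∪∅={7}
  n3('abb'): parent n2 fail=4; on 'b' 4 → fail=22;  out {0}∪{7}={0,7}
  n6('baa'): parent n5 fail=1; on 'a' 1→0 → fail=1;  out ∅∪{1}={1}
  n8('bab'): parent n5 fail=1; on 'b' 1 → fail=2;  out ∅∪∅=∅
  n11('abc'): parent n2 fail=4; on 'c' 4→0 → fail=0;  out ∅∪∅=∅
  n18('aca'): parent n17 fail=0; on 'a' 0 → fail=1;  out ∅∪{1}={1}
  n7('baab'): parent n6 fail=1; on 'b' 1 → fail=2;  out {2}∪∅={2}
  n9('babb'): parent n8 fail=2; on 'b' 2 → fail=3;  out ∅∪{0,7}={0,7}
  n12('abcb'): parent n11 fail=0; on 'b' 0 → fail=4;  out ∅∪∅=∅
  n15('baba'): parent n8 fail=2; on 'a' 2→4 → fail=5;  out ∅∪{1}={1}
  n19('acaa'): parent n18 fail=1; on 'a' 1→0 → fail=1;  out ∅∪{1}={1}
  n10('babbc'): parent n9 fail=3; on 'c' 3→22→4→0 → fail=0;  out {3}∪∅={3}
  n13('abcba'): parent n12 fail=4; on 'a' 4 → fail=5;  out ∅∪{1}={1}
  n16('babaa'): parent n15 fail=5; on 'a' 5 → fail=6;  out {5}∪{1}={1,5}
  n20('acaaa'): parent n19 fail=1; on 'a' 1→0 → fail=1;  out ∅∪{1}={1}
  n14('abcbac'): parent n13 fail=5; on 'c' 5→1 → fail=17;  out {4}∪∅={4}
  n21('acaaab'): parent n20 fail=1; on 'b' 1 → fail=2;  out {6}∪∅={6}

Text stream:
[0] read 'b'  n0⇒n4
[1] read 'c'  n4⇒n0 (via fail)
[2] read 'a'  n0⇒n1  → match P1@[2:2]
[3] read 'b'  n1⇒n2
[4] read 'b'  n2⇒n3  → match P0@[2:4],P7@[3:4]
[5] read 'b'  n3⇒n22 (via fail)  → match P7@[4:5]
[6] read 'a'  n22⇒n5 (via fail)  → match P1@[6:6]
[7] read 'b'  n5⇒n8
[8] read 'a'  n8⇒n15  → match P1@[8:8]
[9] read 'a'  n15⇒n16  → match P1@[9:9],P5@[5:9]
[10] read 'c'  n16⇒n17 (via fail)
[11] read 'b'  n17⇒n4 (via fail)
[12] read 'a'  n4⇒n5  → match P1@[12:12]
[13] read 'a'  n5⇒n6  → match P1@[13:13]
[14] read 'b'  n6⇒n7  → match P2@[11:14]
[15] read 'c'  n7⇒n11 (via fail)
[16] read 'b'  n11⇒n12
[17] read 'a'  n12⇒n13  → match P1@[17:17]
[18] read 'b'  n13⇒n8 (via fail)
[19] read 'b'  n8⇒n9  → match P0@[17:19],P7@[18:19]
[20] read 'c'  n9⇒n10  → match P3@[16:20]
[21] read 'a'  n10⇒n1 (via fail)  → match P1@[21:21]
[22] read 'c'  n1⇒n17

Result: [[2,1],[4,0],[4,7],[5,7],[6,1],[8,1],[9,1],[9,5],[12,1],[13,1],[14,2],[17,1],[19,0],[19,7],[20,3],[21,1]]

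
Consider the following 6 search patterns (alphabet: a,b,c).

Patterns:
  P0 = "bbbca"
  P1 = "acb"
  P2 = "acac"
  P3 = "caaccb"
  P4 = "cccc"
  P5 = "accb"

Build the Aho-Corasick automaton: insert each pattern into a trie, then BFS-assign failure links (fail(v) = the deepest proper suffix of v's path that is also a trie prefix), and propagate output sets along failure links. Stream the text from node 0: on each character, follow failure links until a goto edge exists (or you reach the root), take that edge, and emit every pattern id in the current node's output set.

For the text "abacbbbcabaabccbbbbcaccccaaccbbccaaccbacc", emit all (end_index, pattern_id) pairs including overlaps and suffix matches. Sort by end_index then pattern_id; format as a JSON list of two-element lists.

Build:
Trie nodes:
  n0 'ε': a→6 b→1 c→11
  n1 'b': b→2
  n2 'bb': b→3
  n3 'bbb': c→4
  n4 'bbbc': a→5
  n5 'bbbca': ·  [P0 ends]
  n6 'a': c→7
  n7 'ac': a→9 b→8 c→20
  n8 'acb': ·  [P1 ends]
  n9 'aca': c→10
  n10 'acac': ·  [P2 ends]
  n11 'c': a→12 c→17
  n12 'ca': a→13
  n13 'caa': c→14
  n14 'caac': c→15
  n15 'caacc': b→16
  n16 'caaccb': ·  [P3 ends]
  n17 'cc': c→18
  n18 'ccc': c→19
  n19 'cccc': ·  [P4 ends]
  n20 'acc': b→21
  n21 'accb': ·  [P5 ends]

Failure links (BFS by depth):
  fail(1) 'b': from fail(0)=0 chase 'b': 0 ⇒ 0;  out=∅∪out(0)=∅
  fail(6) 'a': from fail(0)=0 chase 'a': 0 ⇒ 0;  out=∅∪out(0)=∅
  fail(11) 'c': from fail(0)=0 chase 'c': 0 ⇒ 0;  out=∅∪out(0)=∅
  fail(2) 'bb': from fail(1)=0 chase 'b': 0 ⇒ 1;  out=∅∪out(1)=∅
  fail(7) 'ac': from fail(6)=0 chase 'c': 0 ⇒ 11;  out=∅∪out(11)=∅
  fail(12) 'ca': from fail(11)=0 chase 'a': 0 ⇒ 6;  out=∅∪out(6)=∅
  fail(17) 'cc': from fail(11)=0 chase 'c': 0 ⇒ 11;  out=∅∪out(11)=∅
  fail(3) 'bbb': from fail(2)=1 chase 'b': 1 ⇒ 2;  out=∅∪out(2)=∅
  fail(8) 'acb': from fail(7)=11 chase 'b': 11→0 ⇒ 1;  out={1}∪out(1)={1}
  fail(9) 'aca': from fail(7)=11 chase 'a': 11 ⇒ 12;  out=∅∪out(12)=∅
  fail(13) 'caa': from fail(12)=6 chase 'a': 6→0 ⇒ 6;  out=∅∪out(6)=∅
  fail(18) 'ccc': from fail(17)=11 chase 'c': 11 ⇒ 17;  out=∅∪out(17)=∅
  fail(20) 'acc': from fail(7)=11 chase 'c': 11 ⇒ 17;  out=∅∪out(17)=∅
  fail(4) 'bbbc': from fail(3)=2 chase 'c': 2→1→0 ⇒ 11;  out=∅∪out(11)=∅
  fail(10) 'acac': from fail(9)=12 chase 'c': 12→6 ⇒ 7;  out={2}∪out(7)={2}
  fail(14) 'caac': from fail(13)=6 chase 'c': 6 ⇒ 7;  out=∅∪out(7)=∅
  fail(19) 'cccc': from fail(18)=17 chase 'c': 17 ⇒ 18;  out={4}∪out(18)={4}
  fail(21) 'accb': from fail(20)=17 chase 'b': 17→11→0 ⇒ 1;  out={5}∪out(1)={5}
  fail(5) 'bbbca': from fail(4)=11 chase 'a': 11 ⇒ 12;  out={0}∪out(12)={0}
  fail(15) 'caacc': from fail(14)=7 chase 'c': 7 ⇒ 20;  out=∅∪out(20)=∅
  fail(16) 'caaccb': from fail(15)=20 chase 'b': 20 ⇒ 21;  out={3}∪out(21)={3,5}

Scan:
[0] read 'a'  n0⇒n6
[1] read 'b'  n6⇒n1 (fail-walked)
[2] read 'a'  n1⇒n6 (fail-walked)
[3] read 'c'  n6⇒n7
[4] read 'b'  n7⇒n8  ** P1@[2:4]
[5] read 'b'  n8⇒n2 (fail-walked)
[6] read 'b'  n2⇒n3
[7] read 'c'  n3⇒n4
[8] read 'a'  n4⇒n5  ** P0@[4:8]
[9] read 'b'  n5⇒n1 (fail-walked)
[10] read 'a'  n1⇒n6 (fail-walked)
[11] read 'a'  n6⇒n6 (fail-walked)
[12] read 'b'  n6⇒n1 (fail-walked)
[13] read 'c'  n1⇒n11 (fail-walked)
[14] read 'c'  n11⇒n17
[15] read 'b'  n17⇒n1 (fail-walked)
[16] read 'b'  n1⇒n2
[17] read 'b'  n2⇒n3
[18] read 'b'  n3⇒n3 (fail-walked)
[19] read 'c'  n3⇒n4
[20] read 'a'  n4⇒n5  ** P0@[16:20]
[21] read 'c'  n5⇒n7 (fail-walked)
[22] read 'c'  n7⇒n20
[23] read 'c'  n20⇒n18 (fail-walked)
[24] read 'c'  n18⇒n19  ** P4@[21:24]
[25] read 'a'  n19⇒n12 (fail-walked)
[26] read 'a'  n12⇒n13
[27] read 'c'  n13⇒n14
[28] read 'c'  n14⇒n15
[29] read 'b'  n15⇒n16  ** P3@[24:29],P5@[26:29]
[30] read 'b'  n16⇒n2 (fail-walked)
[31] read 'c'  n2⇒n11 (fail-walked)
[32] read 'c'  n11⇒n17
[33] read 'a'  n17⇒n12 (fail-walked)
[34] read 'a'  n12⇒n13
[35] read 'c'  n13⇒n14
[36] read 'c'  n14⇒n15
[37] read 'b'  n15⇒n16  ** P3@[32:37],P5@[34:37]
[38] read 'a'  n16⇒n6 (fail-walked)
[39] read 'c'  n6⇒n7
[40] read 'c'  n7⇒n20

All matches (sorted): [[4,1],[8,0],[20,0],[24,4],[29,3],[29,5],[37,3],[37,5]]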